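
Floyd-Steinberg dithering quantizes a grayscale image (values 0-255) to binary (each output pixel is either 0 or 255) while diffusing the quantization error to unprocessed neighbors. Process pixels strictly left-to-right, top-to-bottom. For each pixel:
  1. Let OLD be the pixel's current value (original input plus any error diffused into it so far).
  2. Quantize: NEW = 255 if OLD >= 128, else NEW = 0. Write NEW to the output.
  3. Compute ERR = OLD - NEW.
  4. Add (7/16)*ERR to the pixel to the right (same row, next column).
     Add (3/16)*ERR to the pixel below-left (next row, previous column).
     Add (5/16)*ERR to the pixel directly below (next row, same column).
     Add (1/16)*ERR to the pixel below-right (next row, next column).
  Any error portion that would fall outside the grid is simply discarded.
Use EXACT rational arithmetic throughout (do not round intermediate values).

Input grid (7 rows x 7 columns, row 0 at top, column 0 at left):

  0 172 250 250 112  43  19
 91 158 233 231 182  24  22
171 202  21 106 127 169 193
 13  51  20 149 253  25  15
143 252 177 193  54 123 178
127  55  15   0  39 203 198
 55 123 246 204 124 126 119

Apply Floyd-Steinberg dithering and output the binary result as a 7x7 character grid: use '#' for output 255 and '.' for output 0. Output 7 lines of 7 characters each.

(0,0): OLD=0 → NEW=0, ERR=0
(0,1): OLD=172 → NEW=255, ERR=-83
(0,2): OLD=3419/16 → NEW=255, ERR=-661/16
(0,3): OLD=59373/256 → NEW=255, ERR=-5907/256
(0,4): OLD=417403/4096 → NEW=0, ERR=417403/4096
(0,5): OLD=5739869/65536 → NEW=0, ERR=5739869/65536
(0,6): OLD=60102027/1048576 → NEW=0, ERR=60102027/1048576
(1,0): OLD=1207/16 → NEW=0, ERR=1207/16
(1,1): OLD=20137/128 → NEW=255, ERR=-12503/128
(1,2): OLD=687477/4096 → NEW=255, ERR=-357003/4096
(1,3): OLD=3312557/16384 → NEW=255, ERR=-865363/16384
(1,4): OLD=215710323/1048576 → NEW=255, ERR=-51676557/1048576
(1,5): OLD=393634027/8388608 → NEW=0, ERR=393634027/8388608
(1,6): OLD=8847012517/134217728 → NEW=0, ERR=8847012517/134217728
(2,0): OLD=360979/2048 → NEW=255, ERR=-161261/2048
(2,1): OLD=8218121/65536 → NEW=0, ERR=8218121/65536
(2,2): OLD=34200811/1048576 → NEW=0, ERR=34200811/1048576
(2,3): OLD=747225987/8388608 → NEW=0, ERR=747225987/8388608
(2,4): OLD=10473503655/67108864 → NEW=255, ERR=-6639256665/67108864
(2,5): OLD=321392303617/2147483648 → NEW=255, ERR=-226216026623/2147483648
(2,6): OLD=5856448630935/34359738368 → NEW=255, ERR=-2905284652905/34359738368
(3,0): OLD=12484091/1048576 → NEW=0, ERR=12484091/1048576
(3,1): OLD=810256567/8388608 → NEW=0, ERR=810256567/8388608
(3,2): OLD=6508890209/67108864 → NEW=0, ERR=6508890209/67108864
(3,3): OLD=54427471157/268435456 → NEW=255, ERR=-14023570123/268435456
(3,4): OLD=6358054586619/34359738368 → NEW=255, ERR=-2403678697221/34359738368
(3,5): OLD=-16647145517191/274877906944 → NEW=0, ERR=-16647145517191/274877906944
(3,6): OLD=-195726358477721/4398046511104 → NEW=0, ERR=-195726358477721/4398046511104
(4,0): OLD=22123268445/134217728 → NEW=255, ERR=-12102252195/134217728
(4,1): OLD=561921944193/2147483648 → NEW=255, ERR=14313613953/2147483648
(4,2): OLD=7094151420447/34359738368 → NEW=255, ERR=-1667581863393/34359738368
(4,3): OLD=40788114926629/274877906944 → NEW=255, ERR=-29305751344091/274877906944
(4,4): OLD=-64047234027693/2199023255552 → NEW=0, ERR=-64047234027693/2199023255552
(4,5): OLD=5532072667412239/70368744177664 → NEW=0, ERR=5532072667412239/70368744177664
(4,6): OLD=219214914159254169/1125899906842624 → NEW=255, ERR=-67889562085614951/1125899906842624
(5,0): OLD=3438447438995/34359738368 → NEW=0, ERR=3438447438995/34359738368
(5,1): OLD=23674934400473/274877906944 → NEW=0, ERR=23674934400473/274877906944
(5,2): OLD=39453426243931/2199023255552 → NEW=0, ERR=39453426243931/2199023255552
(5,3): OLD=-597461505698177/17592186044416 → NEW=0, ERR=-597461505698177/17592186044416
(5,4): OLD=26027562421031921/1125899906842624 → NEW=0, ERR=26027562421031921/1125899906842624
(5,5): OLD=2022610388843010825/9007199254740992 → NEW=255, ERR=-274225421115942135/9007199254740992
(5,6): OLD=24607752109212036263/144115188075855872 → NEW=255, ERR=-12141620850131211097/144115188075855872
(6,0): OLD=450455258871939/4398046511104 → NEW=0, ERR=450455258871939/4398046511104
(6,1): OLD=14379378927649031/70368744177664 → NEW=255, ERR=-3564650837655289/70368744177664
(6,2): OLD=257222614556870405/1125899906842624 → NEW=255, ERR=-29881861687998715/1125899906842624
(6,3): OLD=1686429711897452763/9007199254740992 → NEW=255, ERR=-610406098061500197/9007199254740992
(6,4): OLD=211093227774243915/2251799813685248 → NEW=0, ERR=211093227774243915/2251799813685248
(6,5): OLD=330074616954009793669/2305843009213693952 → NEW=255, ERR=-257915350395482164091/2305843009213693952
(6,6): OLD=1543386260958320061651/36893488147419103232 → NEW=0, ERR=1543386260958320061651/36893488147419103232
Row 0: .###...
Row 1: .####..
Row 2: #...###
Row 3: ...##..
Row 4: ####..#
Row 5: .....##
Row 6: .###.#.

Answer: .###...
.####..
#...###
...##..
####..#
.....##
.###.#.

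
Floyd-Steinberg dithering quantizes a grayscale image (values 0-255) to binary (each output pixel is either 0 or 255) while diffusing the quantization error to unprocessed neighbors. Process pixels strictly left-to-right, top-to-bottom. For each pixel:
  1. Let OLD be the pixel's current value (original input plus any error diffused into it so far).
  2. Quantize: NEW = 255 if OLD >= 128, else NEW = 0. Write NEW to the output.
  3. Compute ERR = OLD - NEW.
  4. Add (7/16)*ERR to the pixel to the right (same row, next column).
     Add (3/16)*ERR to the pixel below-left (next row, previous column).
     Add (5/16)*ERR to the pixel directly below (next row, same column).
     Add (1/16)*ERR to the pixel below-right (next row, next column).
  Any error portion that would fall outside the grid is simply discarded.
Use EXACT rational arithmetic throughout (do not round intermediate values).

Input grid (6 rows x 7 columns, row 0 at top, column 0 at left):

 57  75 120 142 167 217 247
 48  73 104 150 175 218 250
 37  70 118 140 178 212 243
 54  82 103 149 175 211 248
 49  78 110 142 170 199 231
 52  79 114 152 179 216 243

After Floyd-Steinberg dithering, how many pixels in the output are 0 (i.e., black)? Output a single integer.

Answer: 18

Derivation:
(0,0): OLD=57 → NEW=0, ERR=57
(0,1): OLD=1599/16 → NEW=0, ERR=1599/16
(0,2): OLD=41913/256 → NEW=255, ERR=-23367/256
(0,3): OLD=418063/4096 → NEW=0, ERR=418063/4096
(0,4): OLD=13870953/65536 → NEW=255, ERR=-2840727/65536
(0,5): OLD=207655903/1048576 → NEW=255, ERR=-59730977/1048576
(0,6): OLD=3725855513/16777216 → NEW=255, ERR=-552334567/16777216
(1,0): OLD=21645/256 → NEW=0, ERR=21645/256
(1,1): OLD=261467/2048 → NEW=0, ERR=261467/2048
(1,2): OLD=10270455/65536 → NEW=255, ERR=-6441225/65536
(1,3): OLD=32784683/262144 → NEW=0, ERR=32784683/262144
(1,4): OLD=3554556961/16777216 → NEW=255, ERR=-723633119/16777216
(1,5): OLD=23145394801/134217728 → NEW=255, ERR=-11080125839/134217728
(1,6): OLD=429571083391/2147483648 → NEW=255, ERR=-118037246849/2147483648
(2,0): OLD=2862617/32768 → NEW=0, ERR=2862617/32768
(2,1): OLD=141529123/1048576 → NEW=255, ERR=-125857757/1048576
(2,2): OLD=1110696489/16777216 → NEW=0, ERR=1110696489/16777216
(2,3): OLD=26013542433/134217728 → NEW=255, ERR=-8211978207/134217728
(2,4): OLD=139684148657/1073741824 → NEW=255, ERR=-134120016463/1073741824
(2,5): OLD=4073437456635/34359738368 → NEW=0, ERR=4073437456635/34359738368
(2,6): OLD=149825233008525/549755813888 → NEW=255, ERR=9637500467085/549755813888
(3,0): OLD=986415113/16777216 → NEW=0, ERR=986415113/16777216
(3,1): OLD=11822870997/134217728 → NEW=0, ERR=11822870997/134217728
(3,2): OLD=153816522383/1073741824 → NEW=255, ERR=-119987642737/1073741824
(3,3): OLD=265033101721/4294967296 → NEW=0, ERR=265033101721/4294967296
(3,4): OLD=99707964441609/549755813888 → NEW=255, ERR=-40479768099831/549755813888
(3,5): OLD=929367650245035/4398046511104 → NEW=255, ERR=-192134210086485/4398046511104
(3,6): OLD=17013409098587957/70368744177664 → NEW=255, ERR=-930620666716363/70368744177664
(4,0): OLD=180151916263/2147483648 → NEW=0, ERR=180151916263/2147483648
(4,1): OLD=4293287964347/34359738368 → NEW=0, ERR=4293287964347/34359738368
(4,2): OLD=80715581856725/549755813888 → NEW=255, ERR=-59472150684715/549755813888
(4,3): OLD=409744181040567/4398046511104 → NEW=0, ERR=409744181040567/4398046511104
(4,4): OLD=6453348159698229/35184372088832 → NEW=255, ERR=-2518666722953931/35184372088832
(4,5): OLD=165448738216480885/1125899906842624 → NEW=255, ERR=-121655738028388235/1125899906842624
(4,6): OLD=3186099878372171459/18014398509481984 → NEW=255, ERR=-1407571741545734461/18014398509481984
(5,0): OLD=55879319516257/549755813888 → NEW=0, ERR=55879319516257/549755813888
(5,1): OLD=648606030512587/4398046511104 → NEW=255, ERR=-472895829818933/4398046511104
(5,2): OLD=2055826701345341/35184372088832 → NEW=0, ERR=2055826701345341/35184372088832
(5,3): OLD=52493364629197969/281474976710656 → NEW=255, ERR=-19282754432019311/281474976710656
(5,4): OLD=2021600829689325915/18014398509481984 → NEW=0, ERR=2021600829689325915/18014398509481984
(5,5): OLD=30582117713767171627/144115188075855872 → NEW=255, ERR=-6167255245576075733/144115188075855872
(5,6): OLD=445274260390432027685/2305843009213693952 → NEW=255, ERR=-142715706959059930075/2305843009213693952
Output grid:
  Row 0: ..#.###  (3 black, running=3)
  Row 1: ..#.###  (3 black, running=6)
  Row 2: .#.##.#  (3 black, running=9)
  Row 3: ..#.###  (3 black, running=12)
  Row 4: ..#.###  (3 black, running=15)
  Row 5: .#.#.##  (3 black, running=18)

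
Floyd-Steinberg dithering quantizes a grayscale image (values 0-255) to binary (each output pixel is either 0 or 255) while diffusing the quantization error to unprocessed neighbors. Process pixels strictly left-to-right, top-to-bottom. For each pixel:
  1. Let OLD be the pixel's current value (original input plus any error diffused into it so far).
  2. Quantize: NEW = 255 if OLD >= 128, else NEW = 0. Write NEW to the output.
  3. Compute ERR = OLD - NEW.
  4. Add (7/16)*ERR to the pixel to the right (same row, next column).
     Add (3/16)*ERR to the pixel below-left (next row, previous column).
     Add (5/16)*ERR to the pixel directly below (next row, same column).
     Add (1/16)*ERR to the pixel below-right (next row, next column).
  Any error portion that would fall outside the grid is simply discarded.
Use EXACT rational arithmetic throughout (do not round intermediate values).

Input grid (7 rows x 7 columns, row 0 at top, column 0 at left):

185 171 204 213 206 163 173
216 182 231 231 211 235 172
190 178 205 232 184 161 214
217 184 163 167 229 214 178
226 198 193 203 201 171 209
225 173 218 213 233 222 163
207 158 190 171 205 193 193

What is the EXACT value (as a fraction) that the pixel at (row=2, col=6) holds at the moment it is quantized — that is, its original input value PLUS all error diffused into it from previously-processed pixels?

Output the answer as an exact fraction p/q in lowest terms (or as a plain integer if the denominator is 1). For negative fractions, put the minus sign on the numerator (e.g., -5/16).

(0,0): OLD=185 → NEW=255, ERR=-70
(0,1): OLD=1123/8 → NEW=255, ERR=-917/8
(0,2): OLD=19693/128 → NEW=255, ERR=-12947/128
(0,3): OLD=345595/2048 → NEW=255, ERR=-176645/2048
(0,4): OLD=5513693/32768 → NEW=255, ERR=-2842147/32768
(0,5): OLD=65563915/524288 → NEW=0, ERR=65563915/524288
(0,6): OLD=1910176589/8388608 → NEW=255, ERR=-228918451/8388608
(1,0): OLD=22097/128 → NEW=255, ERR=-10543/128
(1,1): OLD=88887/1024 → NEW=0, ERR=88887/1024
(1,2): OLD=7013379/32768 → NEW=255, ERR=-1342461/32768
(1,3): OLD=21435207/131072 → NEW=255, ERR=-11988153/131072
(1,4): OLD=1358426869/8388608 → NEW=255, ERR=-780668171/8388608
(1,5): OLD=14953628549/67108864 → NEW=255, ERR=-2159131771/67108864
(1,6): OLD=168805114411/1073741824 → NEW=255, ERR=-104999050709/1073741824
(2,0): OLD=2957901/16384 → NEW=255, ERR=-1220019/16384
(2,1): OLD=83738527/524288 → NEW=255, ERR=-49954913/524288
(2,2): OLD=1164235677/8388608 → NEW=255, ERR=-974859363/8388608
(2,3): OLD=8896306933/67108864 → NEW=255, ERR=-8216453387/67108864
(2,4): OLD=48105632709/536870912 → NEW=0, ERR=48105632709/536870912
(2,5): OLD=2851784576855/17179869184 → NEW=255, ERR=-1529082065065/17179869184
(2,6): OLD=39167635840465/274877906944 → NEW=255, ERR=-30926230430255/274877906944
Target (2,6): original=214, with diffused error = 39167635840465/274877906944

Answer: 39167635840465/274877906944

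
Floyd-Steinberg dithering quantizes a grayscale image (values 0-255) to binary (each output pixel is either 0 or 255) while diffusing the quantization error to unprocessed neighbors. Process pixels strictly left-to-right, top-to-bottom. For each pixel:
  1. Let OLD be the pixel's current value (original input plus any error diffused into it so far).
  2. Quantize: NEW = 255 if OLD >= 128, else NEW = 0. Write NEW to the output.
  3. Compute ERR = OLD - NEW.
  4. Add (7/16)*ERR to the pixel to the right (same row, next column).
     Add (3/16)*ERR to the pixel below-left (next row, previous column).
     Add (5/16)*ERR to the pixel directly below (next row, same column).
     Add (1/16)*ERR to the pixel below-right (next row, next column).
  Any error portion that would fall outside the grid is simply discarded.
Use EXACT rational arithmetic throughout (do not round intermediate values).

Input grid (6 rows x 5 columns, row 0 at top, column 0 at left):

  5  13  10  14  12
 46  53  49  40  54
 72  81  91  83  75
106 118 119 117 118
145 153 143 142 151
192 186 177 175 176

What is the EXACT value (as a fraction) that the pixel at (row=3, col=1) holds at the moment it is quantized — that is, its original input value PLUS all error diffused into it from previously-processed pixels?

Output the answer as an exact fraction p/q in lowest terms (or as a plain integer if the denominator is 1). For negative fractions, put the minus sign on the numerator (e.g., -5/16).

(0,0): OLD=5 → NEW=0, ERR=5
(0,1): OLD=243/16 → NEW=0, ERR=243/16
(0,2): OLD=4261/256 → NEW=0, ERR=4261/256
(0,3): OLD=87171/4096 → NEW=0, ERR=87171/4096
(0,4): OLD=1396629/65536 → NEW=0, ERR=1396629/65536
(1,0): OLD=12905/256 → NEW=0, ERR=12905/256
(1,1): OLD=170463/2048 → NEW=0, ERR=170463/2048
(1,2): OLD=6262347/65536 → NEW=0, ERR=6262347/65536
(1,3): OLD=24508463/262144 → NEW=0, ERR=24508463/262144
(1,4): OLD=431563181/4194304 → NEW=0, ERR=431563181/4194304
(2,0): OLD=3386885/32768 → NEW=0, ERR=3386885/32768
(2,1): OLD=181715847/1048576 → NEW=255, ERR=-85671033/1048576
(2,2): OLD=1809395797/16777216 → NEW=0, ERR=1809395797/16777216
(2,3): OLD=49570540591/268435456 → NEW=255, ERR=-18880500689/268435456
(2,4): OLD=353155926409/4294967296 → NEW=0, ERR=353155926409/4294967296
(3,0): OLD=2063273397/16777216 → NEW=0, ERR=2063273397/16777216
(3,1): OLD=23213443729/134217728 → NEW=255, ERR=-11012076911/134217728
Target (3,1): original=118, with diffused error = 23213443729/134217728

Answer: 23213443729/134217728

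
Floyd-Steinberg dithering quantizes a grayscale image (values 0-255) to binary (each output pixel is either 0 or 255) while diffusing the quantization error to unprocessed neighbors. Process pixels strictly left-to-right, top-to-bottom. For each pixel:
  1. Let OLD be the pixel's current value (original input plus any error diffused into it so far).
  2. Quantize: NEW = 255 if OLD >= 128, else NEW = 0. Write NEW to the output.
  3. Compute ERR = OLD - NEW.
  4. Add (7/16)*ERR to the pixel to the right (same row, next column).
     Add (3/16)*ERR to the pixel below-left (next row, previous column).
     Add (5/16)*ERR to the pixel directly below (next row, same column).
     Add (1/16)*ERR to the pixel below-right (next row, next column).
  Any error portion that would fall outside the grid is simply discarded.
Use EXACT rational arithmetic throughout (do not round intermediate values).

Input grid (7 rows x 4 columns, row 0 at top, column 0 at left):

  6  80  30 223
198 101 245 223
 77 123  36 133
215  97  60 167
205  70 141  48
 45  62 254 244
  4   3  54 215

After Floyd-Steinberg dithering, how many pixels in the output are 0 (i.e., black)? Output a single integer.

(0,0): OLD=6 → NEW=0, ERR=6
(0,1): OLD=661/8 → NEW=0, ERR=661/8
(0,2): OLD=8467/128 → NEW=0, ERR=8467/128
(0,3): OLD=515973/2048 → NEW=255, ERR=-6267/2048
(1,0): OLD=27567/128 → NEW=255, ERR=-5073/128
(1,1): OLD=125193/1024 → NEW=0, ERR=125193/1024
(1,2): OLD=10608637/32768 → NEW=255, ERR=2252797/32768
(1,3): OLD=134351995/524288 → NEW=255, ERR=658555/524288
(2,0): OLD=1434227/16384 → NEW=0, ERR=1434227/16384
(2,1): OLD=110057185/524288 → NEW=255, ERR=-23636255/524288
(2,2): OLD=47854293/1048576 → NEW=0, ERR=47854293/1048576
(2,3): OLD=2645024833/16777216 → NEW=255, ERR=-1633165247/16777216
(3,0): OLD=1962118275/8388608 → NEW=255, ERR=-176976765/8388608
(3,1): OLD=11772209117/134217728 → NEW=0, ERR=11772209117/134217728
(3,2): OLD=196634383011/2147483648 → NEW=0, ERR=196634383011/2147483648
(3,3): OLD=6167296822517/34359738368 → NEW=255, ERR=-2594436461323/34359738368
(4,0): OLD=461392633991/2147483648 → NEW=255, ERR=-86215696249/2147483648
(4,1): OLD=1644022819285/17179869184 → NEW=0, ERR=1644022819285/17179869184
(4,2): OLD=111493016019061/549755813888 → NEW=255, ERR=-28694716522379/549755813888
(4,3): OLD=64132934554307/8796093022208 → NEW=0, ERR=64132934554307/8796093022208
(5,0): OLD=13852946420375/274877906944 → NEW=0, ERR=13852946420375/274877906944
(5,1): OLD=894187300540865/8796093022208 → NEW=0, ERR=894187300540865/8796093022208
(5,2): OLD=1273287322230809/4398046511104 → NEW=255, ERR=151785461899289/4398046511104
(5,3): OLD=36326492833703549/140737488355328 → NEW=255, ERR=438433303094909/140737488355328
(6,0): OLD=5461983282303907/140737488355328 → NEW=0, ERR=5461983282303907/140737488355328
(6,1): OLD=138188379370016037/2251799813685248 → NEW=0, ERR=138188379370016037/2251799813685248
(6,2): OLD=3551401224563363443/36028797018963968 → NEW=0, ERR=3551401224563363443/36028797018963968
(6,3): OLD=150603491449020053029/576460752303423488 → NEW=255, ERR=3605999611647063589/576460752303423488
Output grid:
  Row 0: ...#  (3 black, running=3)
  Row 1: #.##  (1 black, running=4)
  Row 2: .#.#  (2 black, running=6)
  Row 3: #..#  (2 black, running=8)
  Row 4: #.#.  (2 black, running=10)
  Row 5: ..##  (2 black, running=12)
  Row 6: ...#  (3 black, running=15)

Answer: 15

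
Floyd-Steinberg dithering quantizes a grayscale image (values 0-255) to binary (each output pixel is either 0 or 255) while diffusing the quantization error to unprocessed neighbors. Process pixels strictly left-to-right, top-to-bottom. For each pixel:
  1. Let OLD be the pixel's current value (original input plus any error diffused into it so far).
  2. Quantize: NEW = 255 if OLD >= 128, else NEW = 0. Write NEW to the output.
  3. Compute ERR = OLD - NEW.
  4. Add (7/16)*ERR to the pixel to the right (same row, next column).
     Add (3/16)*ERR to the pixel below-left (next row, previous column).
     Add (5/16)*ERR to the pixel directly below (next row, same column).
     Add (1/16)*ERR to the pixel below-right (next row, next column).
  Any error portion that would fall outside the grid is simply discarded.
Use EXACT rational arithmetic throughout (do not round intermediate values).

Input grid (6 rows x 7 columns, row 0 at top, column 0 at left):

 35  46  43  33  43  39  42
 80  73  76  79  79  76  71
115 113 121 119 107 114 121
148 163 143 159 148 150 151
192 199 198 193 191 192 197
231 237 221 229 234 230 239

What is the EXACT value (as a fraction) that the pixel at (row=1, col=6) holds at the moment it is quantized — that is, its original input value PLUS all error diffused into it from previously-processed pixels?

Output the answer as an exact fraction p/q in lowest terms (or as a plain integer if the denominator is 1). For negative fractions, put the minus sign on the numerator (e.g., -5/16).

Answer: 108997799189/2147483648

Derivation:
(0,0): OLD=35 → NEW=0, ERR=35
(0,1): OLD=981/16 → NEW=0, ERR=981/16
(0,2): OLD=17875/256 → NEW=0, ERR=17875/256
(0,3): OLD=260293/4096 → NEW=0, ERR=260293/4096
(0,4): OLD=4640099/65536 → NEW=0, ERR=4640099/65536
(0,5): OLD=73375157/1048576 → NEW=0, ERR=73375157/1048576
(0,6): OLD=1218269171/16777216 → NEW=0, ERR=1218269171/16777216
(1,0): OLD=26223/256 → NEW=0, ERR=26223/256
(1,1): OLD=311817/2048 → NEW=255, ERR=-210423/2048
(1,2): OLD=4496829/65536 → NEW=0, ERR=4496829/65536
(1,3): OLD=38408761/262144 → NEW=255, ERR=-28437959/262144
(1,4): OLD=1187105611/16777216 → NEW=0, ERR=1187105611/16777216
(1,5): OLD=19711759675/134217728 → NEW=255, ERR=-14513760965/134217728
(1,6): OLD=108997799189/2147483648 → NEW=0, ERR=108997799189/2147483648
Target (1,6): original=71, with diffused error = 108997799189/2147483648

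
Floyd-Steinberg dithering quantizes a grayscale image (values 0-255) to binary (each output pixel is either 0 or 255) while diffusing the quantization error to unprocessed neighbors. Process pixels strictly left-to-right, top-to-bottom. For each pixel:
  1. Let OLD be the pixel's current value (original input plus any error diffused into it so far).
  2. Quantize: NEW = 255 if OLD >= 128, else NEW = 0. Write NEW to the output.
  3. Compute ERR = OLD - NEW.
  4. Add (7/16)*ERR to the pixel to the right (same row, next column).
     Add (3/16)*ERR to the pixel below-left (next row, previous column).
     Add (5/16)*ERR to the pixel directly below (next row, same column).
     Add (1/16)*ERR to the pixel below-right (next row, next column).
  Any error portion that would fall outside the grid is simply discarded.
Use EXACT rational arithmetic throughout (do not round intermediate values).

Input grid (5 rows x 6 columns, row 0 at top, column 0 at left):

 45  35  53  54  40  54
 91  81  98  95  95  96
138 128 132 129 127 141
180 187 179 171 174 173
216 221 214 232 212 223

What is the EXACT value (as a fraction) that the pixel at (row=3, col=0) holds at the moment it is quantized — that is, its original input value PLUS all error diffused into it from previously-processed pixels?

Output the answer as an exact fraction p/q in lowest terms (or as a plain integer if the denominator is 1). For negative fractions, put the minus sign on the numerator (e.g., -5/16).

Answer: 2771539069/16777216

Derivation:
(0,0): OLD=45 → NEW=0, ERR=45
(0,1): OLD=875/16 → NEW=0, ERR=875/16
(0,2): OLD=19693/256 → NEW=0, ERR=19693/256
(0,3): OLD=359035/4096 → NEW=0, ERR=359035/4096
(0,4): OLD=5134685/65536 → NEW=0, ERR=5134685/65536
(0,5): OLD=92565899/1048576 → NEW=0, ERR=92565899/1048576
(1,0): OLD=29521/256 → NEW=0, ERR=29521/256
(1,1): OLD=339511/2048 → NEW=255, ERR=-182729/2048
(1,2): OLD=6740867/65536 → NEW=0, ERR=6740867/65536
(1,3): OLD=48992263/262144 → NEW=255, ERR=-17854457/262144
(1,4): OLD=1874296181/16777216 → NEW=0, ERR=1874296181/16777216
(1,5): OLD=47609628323/268435456 → NEW=255, ERR=-20841412957/268435456
(2,0): OLD=5154637/32768 → NEW=255, ERR=-3201203/32768
(2,1): OLD=87944223/1048576 → NEW=0, ERR=87944223/1048576
(2,2): OLD=3061660701/16777216 → NEW=255, ERR=-1216529379/16777216
(2,3): OLD=13873796213/134217728 → NEW=0, ERR=13873796213/134217728
(2,4): OLD=808830485215/4294967296 → NEW=255, ERR=-286386175265/4294967296
(2,5): OLD=6497249778697/68719476736 → NEW=0, ERR=6497249778697/68719476736
(3,0): OLD=2771539069/16777216 → NEW=255, ERR=-1506651011/16777216
Target (3,0): original=180, with diffused error = 2771539069/16777216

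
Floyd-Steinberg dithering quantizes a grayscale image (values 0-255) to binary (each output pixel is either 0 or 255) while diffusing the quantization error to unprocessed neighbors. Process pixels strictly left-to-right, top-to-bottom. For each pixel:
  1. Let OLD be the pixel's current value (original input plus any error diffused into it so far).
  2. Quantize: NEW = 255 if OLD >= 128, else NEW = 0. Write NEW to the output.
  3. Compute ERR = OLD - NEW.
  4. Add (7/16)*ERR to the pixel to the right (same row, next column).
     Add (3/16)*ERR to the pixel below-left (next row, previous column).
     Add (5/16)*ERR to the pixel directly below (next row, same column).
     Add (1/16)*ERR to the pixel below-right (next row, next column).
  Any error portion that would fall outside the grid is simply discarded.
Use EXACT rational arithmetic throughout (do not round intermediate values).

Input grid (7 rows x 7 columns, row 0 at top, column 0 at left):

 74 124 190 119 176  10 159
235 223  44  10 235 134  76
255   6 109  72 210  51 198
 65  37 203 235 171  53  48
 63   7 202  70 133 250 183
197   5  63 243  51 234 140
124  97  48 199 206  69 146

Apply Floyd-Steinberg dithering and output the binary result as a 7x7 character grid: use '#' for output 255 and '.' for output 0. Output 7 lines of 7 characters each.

Answer: .##.#.#
##..#..
#...#.#
..###..
..#.###
#..#.#.
.#.##.#

Derivation:
(0,0): OLD=74 → NEW=0, ERR=74
(0,1): OLD=1251/8 → NEW=255, ERR=-789/8
(0,2): OLD=18797/128 → NEW=255, ERR=-13843/128
(0,3): OLD=146811/2048 → NEW=0, ERR=146811/2048
(0,4): OLD=6794845/32768 → NEW=255, ERR=-1560995/32768
(0,5): OLD=-5684085/524288 → NEW=0, ERR=-5684085/524288
(0,6): OLD=1294000077/8388608 → NEW=255, ERR=-845094963/8388608
(1,0): OLD=30673/128 → NEW=255, ERR=-1967/128
(1,1): OLD=173879/1024 → NEW=255, ERR=-87241/1024
(1,2): OLD=-648573/32768 → NEW=0, ERR=-648573/32768
(1,3): OLD=1055239/131072 → NEW=0, ERR=1055239/131072
(1,4): OLD=1896521333/8388608 → NEW=255, ERR=-242573707/8388608
(1,5): OLD=6448766597/67108864 → NEW=0, ERR=6448766597/67108864
(1,6): OLD=92214383403/1073741824 → NEW=0, ERR=92214383403/1073741824
(2,0): OLD=3837517/16384 → NEW=255, ERR=-340403/16384
(2,1): OLD=-18027745/524288 → NEW=0, ERR=-18027745/524288
(2,2): OLD=704273693/8388608 → NEW=0, ERR=704273693/8388608
(2,3): OLD=7018756469/67108864 → NEW=0, ERR=7018756469/67108864
(2,4): OLD=142400356101/536870912 → NEW=255, ERR=5498273541/536870912
(2,5): OLD=1714644201431/17179869184 → NEW=0, ERR=1714644201431/17179869184
(2,6): OLD=75456369906001/274877906944 → NEW=255, ERR=5362503635281/274877906944
(3,0): OLD=436711805/8388608 → NEW=0, ERR=436711805/8388608
(3,1): OLD=4259676857/67108864 → NEW=0, ERR=4259676857/67108864
(3,2): OLD=147353497019/536870912 → NEW=255, ERR=10451414459/536870912
(3,3): OLD=608528281517/2147483648 → NEW=255, ERR=60919951277/2147483648
(3,4): OLD=58236097385853/274877906944 → NEW=255, ERR=-11857768884867/274877906944
(3,5): OLD=153083122983879/2199023255552 → NEW=0, ERR=153083122983879/2199023255552
(3,6): OLD=3194406324345497/35184372088832 → NEW=0, ERR=3194406324345497/35184372088832
(4,0): OLD=97893237683/1073741824 → NEW=0, ERR=97893237683/1073741824
(4,1): OLD=1264893494423/17179869184 → NEW=0, ERR=1264893494423/17179869184
(4,2): OLD=68604374083129/274877906944 → NEW=255, ERR=-1489492187591/274877906944
(4,3): OLD=153101698414915/2199023255552 → NEW=0, ERR=153101698414915/2199023255552
(4,4): OLD=2899277010191833/17592186044416 → NEW=255, ERR=-1586730431134247/17592186044416
(4,5): OLD=138835336713932377/562949953421312 → NEW=255, ERR=-4716901408502183/562949953421312
(4,6): OLD=1910040939189599039/9007199254740992 → NEW=255, ERR=-386794870769353921/9007199254740992
(5,0): OLD=65777087165877/274877906944 → NEW=255, ERR=-4316779104843/274877906944
(5,1): OLD=56778225329767/2199023255552 → NEW=0, ERR=56778225329767/2199023255552
(5,2): OLD=1587847396966017/17592186044416 → NEW=0, ERR=1587847396966017/17592186044416
(5,3): OLD=40390950131319781/140737488355328 → NEW=255, ERR=4502890600711141/140737488355328
(5,4): OLD=356614560398934711/9007199254740992 → NEW=0, ERR=356614560398934711/9007199254740992
(5,5): OLD=16934556613406923079/72057594037927936 → NEW=255, ERR=-1440129866264700601/72057594037927936
(5,6): OLD=135252543370043236169/1152921504606846976 → NEW=0, ERR=135252543370043236169/1152921504606846976
(6,0): OLD=4360525650810749/35184372088832 → NEW=0, ERR=4360525650810749/35184372088832
(6,1): OLD=98646619720300065/562949953421312 → NEW=255, ERR=-44905618402134495/562949953421312
(6,2): OLD=440631731820142915/9007199254740992 → NEW=0, ERR=440631731820142915/9007199254740992
(6,3): OLD=17543545545253644445/72057594037927936 → NEW=255, ERR=-831140934417979235/72057594037927936
(6,4): OLD=30491689526601501655/144115188075855872 → NEW=255, ERR=-6257683432741745705/144115188075855872
(6,5): OLD=1258588973392438605459/18446744073709551616 → NEW=0, ERR=1258588973392438605459/18446744073709551616
(6,6): OLD=62353247193772278352853/295147905179352825856 → NEW=255, ERR=-12909468626962692240427/295147905179352825856
Row 0: .##.#.#
Row 1: ##..#..
Row 2: #...#.#
Row 3: ..###..
Row 4: ..#.###
Row 5: #..#.#.
Row 6: .#.##.#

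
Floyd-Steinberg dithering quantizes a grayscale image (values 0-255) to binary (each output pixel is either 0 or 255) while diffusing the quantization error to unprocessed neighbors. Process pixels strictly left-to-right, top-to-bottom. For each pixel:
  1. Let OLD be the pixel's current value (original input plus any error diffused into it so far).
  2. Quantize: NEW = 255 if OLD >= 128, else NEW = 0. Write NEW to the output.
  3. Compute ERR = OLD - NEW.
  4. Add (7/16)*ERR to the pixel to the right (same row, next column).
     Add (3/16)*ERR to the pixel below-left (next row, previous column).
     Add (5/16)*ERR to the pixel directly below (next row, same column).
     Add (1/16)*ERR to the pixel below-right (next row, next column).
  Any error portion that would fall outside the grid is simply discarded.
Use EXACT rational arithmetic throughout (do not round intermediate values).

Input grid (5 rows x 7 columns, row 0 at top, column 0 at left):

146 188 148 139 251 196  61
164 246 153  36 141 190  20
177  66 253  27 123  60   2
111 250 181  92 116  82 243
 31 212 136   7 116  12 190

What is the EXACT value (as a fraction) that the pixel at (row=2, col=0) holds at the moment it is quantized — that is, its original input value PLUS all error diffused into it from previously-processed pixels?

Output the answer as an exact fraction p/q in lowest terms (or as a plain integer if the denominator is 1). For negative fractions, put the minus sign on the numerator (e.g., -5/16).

(0,0): OLD=146 → NEW=255, ERR=-109
(0,1): OLD=2245/16 → NEW=255, ERR=-1835/16
(0,2): OLD=25043/256 → NEW=0, ERR=25043/256
(0,3): OLD=744645/4096 → NEW=255, ERR=-299835/4096
(0,4): OLD=14350691/65536 → NEW=255, ERR=-2360989/65536
(0,5): OLD=188993973/1048576 → NEW=255, ERR=-78392907/1048576
(0,6): OLD=474659827/16777216 → NEW=0, ERR=474659827/16777216
(1,0): OLD=27759/256 → NEW=0, ERR=27759/256
(1,1): OLD=551177/2048 → NEW=255, ERR=28937/2048
(1,2): OLD=11066301/65536 → NEW=255, ERR=-5645379/65536
(1,3): OLD=-6606919/262144 → NEW=0, ERR=-6606919/262144
(1,4): OLD=1679778123/16777216 → NEW=0, ERR=1679778123/16777216
(1,5): OLD=28654658619/134217728 → NEW=255, ERR=-5570862021/134217728
(1,6): OLD=12905739797/2147483648 → NEW=0, ERR=12905739797/2147483648
(2,0): OLD=6997107/32768 → NEW=255, ERR=-1358733/32768
Target (2,0): original=177, with diffused error = 6997107/32768

Answer: 6997107/32768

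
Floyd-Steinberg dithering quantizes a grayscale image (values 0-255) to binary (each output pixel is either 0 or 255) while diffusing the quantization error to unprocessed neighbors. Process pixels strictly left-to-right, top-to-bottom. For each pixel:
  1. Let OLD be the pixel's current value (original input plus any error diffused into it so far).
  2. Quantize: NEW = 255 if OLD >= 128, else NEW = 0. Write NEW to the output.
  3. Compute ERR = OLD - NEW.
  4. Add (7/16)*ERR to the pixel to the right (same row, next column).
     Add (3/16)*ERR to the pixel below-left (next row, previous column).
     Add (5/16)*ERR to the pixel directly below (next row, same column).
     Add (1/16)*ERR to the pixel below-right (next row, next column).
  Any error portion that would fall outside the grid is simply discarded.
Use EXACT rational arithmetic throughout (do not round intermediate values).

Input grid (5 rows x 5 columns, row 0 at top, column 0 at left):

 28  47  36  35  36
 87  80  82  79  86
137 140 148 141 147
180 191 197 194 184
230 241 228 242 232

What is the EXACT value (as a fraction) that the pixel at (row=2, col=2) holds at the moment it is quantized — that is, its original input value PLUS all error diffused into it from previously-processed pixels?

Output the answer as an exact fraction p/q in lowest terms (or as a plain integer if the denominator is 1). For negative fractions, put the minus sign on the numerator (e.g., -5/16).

Answer: 765139787/4194304

Derivation:
(0,0): OLD=28 → NEW=0, ERR=28
(0,1): OLD=237/4 → NEW=0, ERR=237/4
(0,2): OLD=3963/64 → NEW=0, ERR=3963/64
(0,3): OLD=63581/1024 → NEW=0, ERR=63581/1024
(0,4): OLD=1034891/16384 → NEW=0, ERR=1034891/16384
(1,0): OLD=6839/64 → NEW=0, ERR=6839/64
(1,1): OLD=81217/512 → NEW=255, ERR=-49343/512
(1,2): OLD=1221141/16384 → NEW=0, ERR=1221141/16384
(1,3): OLD=9615761/65536 → NEW=255, ERR=-7095919/65536
(1,4): OLD=65273107/1048576 → NEW=0, ERR=65273107/1048576
(2,0): OLD=1247835/8192 → NEW=255, ERR=-841125/8192
(2,1): OLD=22443737/262144 → NEW=0, ERR=22443737/262144
(2,2): OLD=765139787/4194304 → NEW=255, ERR=-304407733/4194304
Target (2,2): original=148, with diffused error = 765139787/4194304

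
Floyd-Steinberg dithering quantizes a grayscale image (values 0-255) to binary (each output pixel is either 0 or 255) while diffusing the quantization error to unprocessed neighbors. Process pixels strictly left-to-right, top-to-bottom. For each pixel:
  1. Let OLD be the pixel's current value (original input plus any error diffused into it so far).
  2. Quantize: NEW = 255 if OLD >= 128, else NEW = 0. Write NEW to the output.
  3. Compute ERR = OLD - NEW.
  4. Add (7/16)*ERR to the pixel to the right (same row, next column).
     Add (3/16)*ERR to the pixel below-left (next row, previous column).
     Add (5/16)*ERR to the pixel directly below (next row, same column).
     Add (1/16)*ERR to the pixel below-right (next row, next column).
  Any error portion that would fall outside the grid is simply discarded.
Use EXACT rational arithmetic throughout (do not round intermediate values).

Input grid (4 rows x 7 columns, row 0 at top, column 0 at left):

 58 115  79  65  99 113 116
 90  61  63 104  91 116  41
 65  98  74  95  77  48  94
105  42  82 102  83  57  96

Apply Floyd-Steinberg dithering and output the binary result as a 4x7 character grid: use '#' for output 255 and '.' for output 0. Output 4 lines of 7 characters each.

Answer: .#..#.#
...#...
.#..#.#
..#....

Derivation:
(0,0): OLD=58 → NEW=0, ERR=58
(0,1): OLD=1123/8 → NEW=255, ERR=-917/8
(0,2): OLD=3693/128 → NEW=0, ERR=3693/128
(0,3): OLD=158971/2048 → NEW=0, ERR=158971/2048
(0,4): OLD=4356829/32768 → NEW=255, ERR=-3999011/32768
(0,5): OLD=31251467/524288 → NEW=0, ERR=31251467/524288
(0,6): OLD=1191838797/8388608 → NEW=255, ERR=-947256243/8388608
(1,0): OLD=11089/128 → NEW=0, ERR=11089/128
(1,1): OLD=73847/1024 → NEW=0, ERR=73847/1024
(1,2): OLD=3635843/32768 → NEW=0, ERR=3635843/32768
(1,3): OLD=20410727/131072 → NEW=255, ERR=-13012633/131072
(1,4): OLD=213539701/8388608 → NEW=0, ERR=213539701/8388608
(1,5): OLD=7849318085/67108864 → NEW=0, ERR=7849318085/67108864
(1,6): OLD=65078579435/1073741824 → NEW=0, ERR=65078579435/1073741824
(2,0): OLD=1730061/16384 → NEW=0, ERR=1730061/16384
(2,1): OLD=101162911/524288 → NEW=255, ERR=-32530529/524288
(2,2): OLD=565568797/8388608 → NEW=0, ERR=565568797/8388608
(2,3): OLD=7058509045/67108864 → NEW=0, ERR=7058509045/67108864
(2,4): OLD=78757378981/536870912 → NEW=255, ERR=-58144703579/536870912
(2,5): OLD=861122137559/17179869184 → NEW=0, ERR=861122137559/17179869184
(2,6): OLD=39082090000209/274877906944 → NEW=255, ERR=-31011776270511/274877906944
(3,0): OLD=1060022013/8388608 → NEW=0, ERR=1060022013/8388608
(3,1): OLD=6518676985/67108864 → NEW=0, ERR=6518676985/67108864
(3,2): OLD=86655969883/536870912 → NEW=255, ERR=-50246112677/536870912
(3,3): OLD=167138298429/2147483648 → NEW=0, ERR=167138298429/2147483648
(3,4): OLD=27261803143933/274877906944 → NEW=0, ERR=27261803143933/274877906944
(3,5): OLD=193802813550599/2199023255552 → NEW=0, ERR=193802813550599/2199023255552
(3,6): OLD=3604071998169177/35184372088832 → NEW=0, ERR=3604071998169177/35184372088832
Row 0: .#..#.#
Row 1: ...#...
Row 2: .#..#.#
Row 3: ..#....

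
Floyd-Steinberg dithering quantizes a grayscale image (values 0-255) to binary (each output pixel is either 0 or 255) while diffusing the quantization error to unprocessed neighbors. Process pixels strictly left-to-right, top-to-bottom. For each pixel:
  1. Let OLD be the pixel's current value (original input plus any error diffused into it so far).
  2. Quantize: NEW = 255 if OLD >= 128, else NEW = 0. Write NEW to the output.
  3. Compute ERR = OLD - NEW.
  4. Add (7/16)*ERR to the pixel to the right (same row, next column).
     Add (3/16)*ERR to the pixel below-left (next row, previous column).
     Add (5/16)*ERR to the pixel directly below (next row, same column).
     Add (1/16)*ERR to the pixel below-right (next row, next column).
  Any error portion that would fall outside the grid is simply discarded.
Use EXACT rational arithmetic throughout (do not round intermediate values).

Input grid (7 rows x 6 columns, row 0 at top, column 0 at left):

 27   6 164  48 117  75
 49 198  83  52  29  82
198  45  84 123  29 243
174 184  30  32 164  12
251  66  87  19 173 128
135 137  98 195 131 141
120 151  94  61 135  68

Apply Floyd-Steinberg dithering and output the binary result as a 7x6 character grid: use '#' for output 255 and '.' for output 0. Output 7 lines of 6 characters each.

(0,0): OLD=27 → NEW=0, ERR=27
(0,1): OLD=285/16 → NEW=0, ERR=285/16
(0,2): OLD=43979/256 → NEW=255, ERR=-21301/256
(0,3): OLD=47501/4096 → NEW=0, ERR=47501/4096
(0,4): OLD=8000219/65536 → NEW=0, ERR=8000219/65536
(0,5): OLD=134644733/1048576 → NEW=255, ERR=-132742147/1048576
(1,0): OLD=15559/256 → NEW=0, ERR=15559/256
(1,1): OLD=442865/2048 → NEW=255, ERR=-79375/2048
(1,2): OLD=2839621/65536 → NEW=0, ERR=2839621/65536
(1,3): OLD=24187745/262144 → NEW=0, ERR=24187745/262144
(1,4): OLD=1417747459/16777216 → NEW=0, ERR=1417747459/16777216
(1,5): OLD=23364623909/268435456 → NEW=0, ERR=23364623909/268435456
(2,0): OLD=6872299/32768 → NEW=255, ERR=-1483541/32768
(2,1): OLD=26218313/1048576 → NEW=0, ERR=26218313/1048576
(2,2): OLD=2069596955/16777216 → NEW=0, ERR=2069596955/16777216
(2,3): OLD=30112501763/134217728 → NEW=255, ERR=-4113018877/134217728
(2,4): OLD=275253706633/4294967296 → NEW=0, ERR=275253706633/4294967296
(2,5): OLD=20857722055503/68719476736 → NEW=255, ERR=3334255487823/68719476736
(3,0): OLD=2760523963/16777216 → NEW=255, ERR=-1517666117/16777216
(3,1): OLD=23157571999/134217728 → NEW=255, ERR=-11067948641/134217728
(3,2): OLD=30374817293/1073741824 → NEW=0, ERR=30374817293/1073741824
(3,3): OLD=3747013059815/68719476736 → NEW=0, ERR=3747013059815/68719476736
(3,4): OLD=118233097851527/549755813888 → NEW=255, ERR=-21954634689913/549755813888
(3,5): OLD=120473367399049/8796093022208 → NEW=0, ERR=120473367399049/8796093022208
(4,0): OLD=445107905045/2147483648 → NEW=255, ERR=-102500425195/2147483648
(4,1): OLD=652791505425/34359738368 → NEW=0, ERR=652791505425/34359738368
(4,2): OLD=120090783701475/1099511627776 → NEW=0, ERR=120090783701475/1099511627776
(4,3): OLD=1374024070307983/17592186044416 → NEW=0, ERR=1374024070307983/17592186044416
(4,4): OLD=56482673460420223/281474976710656 → NEW=255, ERR=-15293445600797057/281474976710656
(4,5): OLD=477441598920456473/4503599627370496 → NEW=0, ERR=477441598920456473/4503599627370496
(5,0): OLD=67975375375555/549755813888 → NEW=0, ERR=67975375375555/549755813888
(5,1): OLD=3774023517615347/17592186044416 → NEW=255, ERR=-711983923710733/17592186044416
(5,2): OLD=18332112204744353/140737488355328 → NEW=255, ERR=-17555947325864287/140737488355328
(5,3): OLD=727203494224971771/4503599627370496 → NEW=255, ERR=-421214410754504709/4503599627370496
(5,4): OLD=881455406797934395/9007199254740992 → NEW=0, ERR=881455406797934395/9007199254740992
(5,5): OLD=30775455096260277623/144115188075855872 → NEW=255, ERR=-5973917863082969737/144115188075855872
(6,0): OLD=42517105494235321/281474976710656 → NEW=255, ERR=-29259013566981959/281474976710656
(6,1): OLD=347739443104310981/4503599627370496 → NEW=0, ERR=347739443104310981/4503599627370496
(6,2): OLD=1238181813105913789/18014398509481984 → NEW=0, ERR=1238181813105913789/18014398509481984
(6,3): OLD=20866608604982696361/288230376151711744 → NEW=0, ERR=20866608604982696361/288230376151711744
(6,4): OLD=846875508343459624969/4611686018427387904 → NEW=255, ERR=-329104426355524290551/4611686018427387904
(6,5): OLD=2209261713747595258015/73786976294838206464 → NEW=0, ERR=2209261713747595258015/73786976294838206464
Row 0: ..#..#
Row 1: .#....
Row 2: #..#.#
Row 3: ##..#.
Row 4: #...#.
Row 5: .###.#
Row 6: #...#.

Answer: ..#..#
.#....
#..#.#
##..#.
#...#.
.###.#
#...#.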